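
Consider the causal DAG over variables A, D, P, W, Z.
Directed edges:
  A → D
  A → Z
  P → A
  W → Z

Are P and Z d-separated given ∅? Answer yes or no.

No — P and Z are d-connected given ∅.

Bayes-Ball from P | ∅ reaches {A,D,Z}.
Z ∈ reach(P|∅) ⇒ P ⊥̸ Z | ∅.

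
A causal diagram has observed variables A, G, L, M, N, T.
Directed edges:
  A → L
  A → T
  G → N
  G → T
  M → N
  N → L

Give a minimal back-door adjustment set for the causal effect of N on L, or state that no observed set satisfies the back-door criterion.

desc(N)\{N}={L}; candidates ⊆ {A,G,M,T}.
∅: N⊥L given ∅ in G with N→· removed — back-door holds.

N→L: minimal back-door set ∅.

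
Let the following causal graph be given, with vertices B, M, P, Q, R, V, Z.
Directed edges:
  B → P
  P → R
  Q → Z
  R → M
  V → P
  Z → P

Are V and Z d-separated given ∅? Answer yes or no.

Yes — V ⊥ Z | ∅.

Bayes-Ball from V | ∅ reaches {M,P,R}.
Z ∉ reach(V|∅) ⇒ V ⊥ Z | ∅.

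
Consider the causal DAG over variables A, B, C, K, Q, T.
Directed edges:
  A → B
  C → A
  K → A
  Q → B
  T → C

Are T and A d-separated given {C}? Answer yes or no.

Bayes-Ball from T | {C} reaches ∅.
A ∉ reach(T|{C}) ⇒ T ⊥ A | {C}.

Yes — T ⊥ A | {C}.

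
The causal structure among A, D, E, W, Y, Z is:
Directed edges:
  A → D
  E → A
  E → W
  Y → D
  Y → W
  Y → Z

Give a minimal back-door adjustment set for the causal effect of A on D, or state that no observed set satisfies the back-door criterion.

desc(A)\{A}={D}; candidates ⊆ {E,W,Y,Z}.
∅: A⊥D given ∅ in G with A→· removed — back-door holds.

A→D: minimal back-door set ∅.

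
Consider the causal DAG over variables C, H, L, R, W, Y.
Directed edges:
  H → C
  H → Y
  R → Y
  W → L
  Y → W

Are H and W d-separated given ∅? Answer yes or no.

Bayes-Ball from H | ∅ reaches {C,L,W,Y}.
W ∈ reach(H|∅) ⇒ H ⊥̸ W | ∅.

No — H and W are d-connected given ∅.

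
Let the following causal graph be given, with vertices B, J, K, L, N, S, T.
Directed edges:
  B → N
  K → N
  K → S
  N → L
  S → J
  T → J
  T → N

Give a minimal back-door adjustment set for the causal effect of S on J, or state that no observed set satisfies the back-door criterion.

desc(S)\{S}={J}; candidates ⊆ {B,K,L,N,T}.
∅: S⊥J given ∅ in G with S→· removed — back-door holds.

S→J: minimal back-door set ∅.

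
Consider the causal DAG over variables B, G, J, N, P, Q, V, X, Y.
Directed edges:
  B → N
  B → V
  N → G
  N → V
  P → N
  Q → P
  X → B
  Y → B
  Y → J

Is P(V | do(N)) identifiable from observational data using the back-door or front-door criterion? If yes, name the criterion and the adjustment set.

desc(N)\{N}={G,V}; candidates ⊆ {B,J,P,Q,X,Y}.
size 0: {}; under {} N still reaches {B,J,P,Q,V,X,Y} ∋ V.
{B}: N⊥V given {B} in G with N→· removed — back-door holds.
P(V|do(N)) = Σ_{B} P(V|N,B)·P(B).

P(V|do(N)): backdoor, adjust for {B}.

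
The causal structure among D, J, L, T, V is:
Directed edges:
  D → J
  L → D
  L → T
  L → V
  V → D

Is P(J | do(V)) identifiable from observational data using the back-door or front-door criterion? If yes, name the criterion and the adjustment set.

P(J|do(V)): backdoor, adjust for {L}.

desc(V)\{V}={D,J}; candidates ⊆ {L,T}.
size 0: {}; under {} V still reaches {D,J,L,T} ∋ J.
{L}: V⊥J given {L} in G with V→· removed — back-door holds.
P(J|do(V)) = Σ_{L} P(J|V,L)·P(L).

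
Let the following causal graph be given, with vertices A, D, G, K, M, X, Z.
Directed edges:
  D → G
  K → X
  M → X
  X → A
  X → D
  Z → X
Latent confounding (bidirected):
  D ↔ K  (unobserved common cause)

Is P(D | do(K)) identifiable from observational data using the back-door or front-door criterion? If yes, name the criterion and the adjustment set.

desc(K)\{K}={A,D,G,X}; candidates ⊆ {M,Z}.
K↔D: latent back-door arc(s) into K.
size 0: {}; under {} K still reaches {D,G} ∋ D.
size 1: {M}, {Z}; under {M} K still reaches {D,G} ∋ D.
size 2: {M,Z}; under {M,Z} K still reaches {D,G} ∋ D.
K↔D cannot be blocked by any observed set — no back-door set.
{X}: (i) intercepts every directed K→D path; (ii) no back-door K→{X}; (iii) {K} blocks every back-door {X}→D. Front-door holds.
P(D|do(K)) = Σ_{X} P(X|K) Σ_{K'} P(D|X,K')P(K').

P(D|do(K)): frontdoor, adjust for {X}.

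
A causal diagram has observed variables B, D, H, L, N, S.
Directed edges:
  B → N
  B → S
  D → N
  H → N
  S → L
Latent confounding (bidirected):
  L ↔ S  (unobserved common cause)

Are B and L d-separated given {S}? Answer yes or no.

No — B and L are d-connected given {S}.

Bayes-Ball from B | {S} reaches {L,N}.
L ∈ reach(B|{S}) ⇒ B ⊥̸ L | {S}.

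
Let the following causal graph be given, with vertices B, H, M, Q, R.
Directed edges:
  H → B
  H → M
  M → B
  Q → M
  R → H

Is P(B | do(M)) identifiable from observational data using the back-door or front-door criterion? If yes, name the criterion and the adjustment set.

desc(M)\{M}={B}; candidates ⊆ {H,Q,R}.
size 0: {}; under {} M still reaches {B,H,Q,R} ∋ B.
{H}: M⊥B given {H} in G with M→· removed — back-door holds.
P(B|do(M)) = Σ_{H} P(B|M,H)·P(H).

P(B|do(M)): backdoor, adjust for {H}.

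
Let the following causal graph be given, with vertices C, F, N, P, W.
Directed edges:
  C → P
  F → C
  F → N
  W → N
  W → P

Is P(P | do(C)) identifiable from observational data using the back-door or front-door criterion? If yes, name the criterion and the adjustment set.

P(P|do(C)): backdoor, adjust for ∅.

desc(C)\{C}={P}; candidates ⊆ {F,N,W}.
∅: C⊥P given ∅ in G with C→· removed — back-door holds.
P(P|do(C)) = P(P|C) — no adjustment needed.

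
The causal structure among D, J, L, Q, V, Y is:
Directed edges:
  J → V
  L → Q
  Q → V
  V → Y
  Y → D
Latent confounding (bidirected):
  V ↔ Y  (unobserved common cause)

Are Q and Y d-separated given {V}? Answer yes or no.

Bayes-Ball from Q | {V} reaches {D,J,L,Y}.
Y ∈ reach(Q|{V}) ⇒ Q ⊥̸ Y | {V}.

No — Q and Y are d-connected given {V}.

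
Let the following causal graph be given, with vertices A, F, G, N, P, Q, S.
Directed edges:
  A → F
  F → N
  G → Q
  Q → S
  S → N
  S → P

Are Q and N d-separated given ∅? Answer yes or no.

No — Q and N are d-connected given ∅.

Bayes-Ball from Q | ∅ reaches {G,N,P,S}.
N ∈ reach(Q|∅) ⇒ Q ⊥̸ N | ∅.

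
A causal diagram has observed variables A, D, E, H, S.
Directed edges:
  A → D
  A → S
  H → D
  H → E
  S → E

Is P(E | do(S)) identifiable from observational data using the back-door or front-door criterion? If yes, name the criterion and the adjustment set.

P(E|do(S)): backdoor, adjust for ∅.

desc(S)\{S}={E}; candidates ⊆ {A,D,H}.
∅: S⊥E given ∅ in G with S→· removed — back-door holds.
P(E|do(S)) = P(E|S) — no adjustment needed.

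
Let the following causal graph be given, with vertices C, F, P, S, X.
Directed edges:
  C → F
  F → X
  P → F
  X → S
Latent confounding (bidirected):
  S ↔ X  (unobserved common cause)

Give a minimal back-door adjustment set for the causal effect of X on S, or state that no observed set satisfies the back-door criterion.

X→S: no observed back-door set.

desc(X)\{X}={S}; candidates ⊆ {C,F,P}.
X↔S: latent back-door arc(s) into X.
size 0: {}; under {} X still reaches {C,F,P,S} ∋ S.
size 1: {C}, {F}, {P}; under {C} X still reaches {F,P,S} ∋ S.
size 2: {C,F}, {C,P}, {F,P}; under {C,F} X still reaches {S} ∋ S.
X↔S cannot be blocked by any observed set — no back-door set.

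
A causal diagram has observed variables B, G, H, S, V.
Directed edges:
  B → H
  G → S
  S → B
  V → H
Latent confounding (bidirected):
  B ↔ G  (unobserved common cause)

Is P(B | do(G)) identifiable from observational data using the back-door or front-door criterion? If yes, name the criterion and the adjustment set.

P(B|do(G)): frontdoor, adjust for {S}.

desc(G)\{G}={B,H,S}; candidates ⊆ {V}.
G↔B: latent back-door arc(s) into G.
size 0: {}; under {} G still reaches {B,H} ∋ B.
size 1: {V}; under {V} G still reaches {B,H} ∋ B.
G↔B cannot be blocked by any observed set — no back-door set.
{S}: (i) intercepts every directed G→B path; (ii) no back-door G→{S}; (iii) {G} blocks every back-door {S}→B. Front-door holds.
P(B|do(G)) = Σ_{S} P(S|G) Σ_{G'} P(B|S,G')P(G').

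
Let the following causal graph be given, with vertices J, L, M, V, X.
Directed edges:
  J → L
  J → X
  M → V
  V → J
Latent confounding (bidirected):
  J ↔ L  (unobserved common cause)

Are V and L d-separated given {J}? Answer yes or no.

No — V and L are d-connected given {J}.

Bayes-Ball from V | {J} reaches {L,M}.
L ∈ reach(V|{J}) ⇒ V ⊥̸ L | {J}.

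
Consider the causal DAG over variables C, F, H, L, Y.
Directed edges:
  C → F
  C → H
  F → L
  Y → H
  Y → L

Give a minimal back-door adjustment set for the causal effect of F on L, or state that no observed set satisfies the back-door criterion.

desc(F)\{F}={L}; candidates ⊆ {C,H,Y}.
∅: F⊥L given ∅ in G with F→· removed — back-door holds.

F→L: minimal back-door set ∅.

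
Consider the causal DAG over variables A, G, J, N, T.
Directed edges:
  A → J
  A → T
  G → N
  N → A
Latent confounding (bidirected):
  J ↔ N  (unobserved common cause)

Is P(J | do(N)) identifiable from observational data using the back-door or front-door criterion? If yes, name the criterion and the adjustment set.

P(J|do(N)): frontdoor, adjust for {A}.

desc(N)\{N}={A,J,T}; candidates ⊆ {G}.
N↔J: latent back-door arc(s) into N.
size 0: {}; under {} N still reaches {G,J} ∋ J.
size 1: {G}; under {G} N still reaches {J} ∋ J.
N↔J cannot be blocked by any observed set — no back-door set.
{A}: (i) intercepts every directed N→J path; (ii) no back-door N→{A}; (iii) {N} blocks every back-door {A}→J. Front-door holds.
P(J|do(N)) = Σ_{A} P(A|N) Σ_{N'} P(J|A,N')P(N').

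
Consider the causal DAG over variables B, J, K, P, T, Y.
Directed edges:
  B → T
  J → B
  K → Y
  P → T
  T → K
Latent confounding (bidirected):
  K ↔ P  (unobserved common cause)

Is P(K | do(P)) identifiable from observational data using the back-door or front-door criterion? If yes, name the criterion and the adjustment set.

P(K|do(P)): frontdoor, adjust for {T}.

desc(P)\{P}={K,T,Y}; candidates ⊆ {B,J}.
P↔K: latent back-door arc(s) into P.
size 0: {}; under {} P still reaches {K,Y} ∋ K.
size 1: {B}, {J}; under {B} P still reaches {K,Y} ∋ K.
size 2: {B,J}; under {B,J} P still reaches {K,Y} ∋ K.
P↔K cannot be blocked by any observed set — no back-door set.
{T}: (i) intercepts every directed P→K path; (ii) no back-door P→{T}; (iii) {P} blocks every back-door {T}→K. Front-door holds.
P(K|do(P)) = Σ_{T} P(T|P) Σ_{P'} P(K|T,P')P(P').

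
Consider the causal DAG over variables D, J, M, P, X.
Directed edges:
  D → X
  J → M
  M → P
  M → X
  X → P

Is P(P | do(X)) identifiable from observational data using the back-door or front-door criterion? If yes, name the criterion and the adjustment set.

desc(X)\{X}={P}; candidates ⊆ {D,J,M}.
size 0: {}; under {} X still reaches {D,J,M,P} ∋ P.
{M}: X⊥P given {M} in G with X→· removed — back-door holds.
P(P|do(X)) = Σ_{M} P(P|X,M)·P(M).

P(P|do(X)): backdoor, adjust for {M}.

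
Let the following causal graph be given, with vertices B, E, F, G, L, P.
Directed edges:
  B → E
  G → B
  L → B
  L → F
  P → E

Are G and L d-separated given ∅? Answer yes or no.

Yes — G ⊥ L | ∅.

Bayes-Ball from G | ∅ reaches {B,E}.
L ∉ reach(G|∅) ⇒ G ⊥ L | ∅.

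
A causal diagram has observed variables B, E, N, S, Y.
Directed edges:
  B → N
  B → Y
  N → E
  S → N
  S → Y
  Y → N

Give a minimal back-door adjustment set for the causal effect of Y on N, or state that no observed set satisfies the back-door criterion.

desc(Y)\{Y}={E,N}; candidates ⊆ {B,S}.
size 0: {}; under {} Y still reaches {B,E,N,S} ∋ N.
size 1: {B}, {S}; under {B} Y still reaches {E,N,S} ∋ N.
{B,S}: Y⊥N given {B,S} in G with Y→· removed — back-door holds.

Y→N: minimal back-door set {B, S}.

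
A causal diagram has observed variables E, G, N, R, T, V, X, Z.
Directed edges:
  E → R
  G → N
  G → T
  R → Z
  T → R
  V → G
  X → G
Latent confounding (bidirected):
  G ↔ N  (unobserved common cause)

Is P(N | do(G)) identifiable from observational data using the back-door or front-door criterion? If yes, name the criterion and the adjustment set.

desc(G)\{G}={N,R,T,Z}; candidates ⊆ {E,V,X}.
G↔N: latent back-door arc(s) into G.
size 0: {}; under {} G still reaches {N,V,X} ∋ N.
size 1: {E}, {V}, {X}; under {E} G still reaches {N,V,X} ∋ N.
size 2: {E,V}, {E,X}, {V,X}; under {E,V} G still reaches {N,X} ∋ N.
G↔N cannot be blocked by any observed set — no back-door set.
No mediator lies on a directed G→…→N path.
Neither criterion identifies P(N|do(G)) in this graph.

P(N|do(G)): not identifiable (no BD/FD set).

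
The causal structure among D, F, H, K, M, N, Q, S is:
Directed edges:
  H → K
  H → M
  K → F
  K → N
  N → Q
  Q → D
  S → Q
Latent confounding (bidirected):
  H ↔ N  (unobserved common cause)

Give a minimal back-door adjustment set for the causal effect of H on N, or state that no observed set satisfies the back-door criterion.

H→N: no observed back-door set.

desc(H)\{H}={D,F,K,M,N,Q}; candidates ⊆ {S}.
H↔N: latent back-door arc(s) into H.
size 0: {}; under {} H still reaches {D,N,Q} ∋ N.
size 1: {S}; under {S} H still reaches {D,N,Q} ∋ N.
H↔N cannot be blocked by any observed set — no back-door set.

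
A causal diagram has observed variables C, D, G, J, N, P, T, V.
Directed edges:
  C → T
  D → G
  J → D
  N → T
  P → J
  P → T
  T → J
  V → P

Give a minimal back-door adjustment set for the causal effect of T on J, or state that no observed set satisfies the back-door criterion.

desc(T)\{T}={D,G,J}; candidates ⊆ {C,N,P,V}.
size 0: {}; under {} T still reaches {C,D,G,J,N,P,V} ∋ J.
{P}: T⊥J given {P} in G with T→· removed — back-door holds.

T→J: minimal back-door set {P}.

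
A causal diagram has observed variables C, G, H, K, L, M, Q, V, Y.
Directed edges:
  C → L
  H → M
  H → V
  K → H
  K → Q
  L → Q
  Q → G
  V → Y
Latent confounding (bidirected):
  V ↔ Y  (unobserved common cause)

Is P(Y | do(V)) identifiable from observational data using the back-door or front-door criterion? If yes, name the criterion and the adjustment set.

P(Y|do(V)): not identifiable (no BD/FD set).

desc(V)\{V}={Y}; candidates ⊆ {C,G,H,K,L,M,Q}.
V↔Y: latent back-door arc(s) into V.
size 0: {}; under {} V still reaches {G,H,K,M,Q,Y} ∋ Y.
size 1: {C}, {G}, {H} …(+4); under {C} V still reaches {G,H,K,M,Q,Y} ∋ Y.
size 2: {C,G}, {C,H}, {C,K} …(+18); under {C,G} V still reaches {H,K,L,M,Q,Y} ∋ Y.
V↔Y cannot be blocked by any observed set — no back-door set.
No mediator lies on a directed V→…→Y path.
Neither criterion identifies P(Y|do(V)) in this graph.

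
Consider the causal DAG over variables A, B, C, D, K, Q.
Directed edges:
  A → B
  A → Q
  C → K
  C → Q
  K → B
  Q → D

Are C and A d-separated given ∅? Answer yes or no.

Bayes-Ball from C | ∅ reaches {B,D,K,Q}.
A ∉ reach(C|∅) ⇒ C ⊥ A | ∅.

Yes — C ⊥ A | ∅.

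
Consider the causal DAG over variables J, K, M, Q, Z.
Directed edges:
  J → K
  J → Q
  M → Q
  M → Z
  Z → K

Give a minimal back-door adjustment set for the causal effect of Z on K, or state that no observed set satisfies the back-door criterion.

Z→K: minimal back-door set ∅.

desc(Z)\{Z}={K}; candidates ⊆ {J,M,Q}.
∅: Z⊥K given ∅ in G with Z→· removed — back-door holds.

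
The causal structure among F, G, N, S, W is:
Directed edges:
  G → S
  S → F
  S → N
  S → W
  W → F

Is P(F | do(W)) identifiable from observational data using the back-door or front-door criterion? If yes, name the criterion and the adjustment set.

desc(W)\{W}={F}; candidates ⊆ {G,N,S}.
size 0: {}; under {} W still reaches {F,G,N,S} ∋ F.
{S}: W⊥F given {S} in G with W→· removed — back-door holds.
P(F|do(W)) = Σ_{S} P(F|W,S)·P(S).

P(F|do(W)): backdoor, adjust for {S}.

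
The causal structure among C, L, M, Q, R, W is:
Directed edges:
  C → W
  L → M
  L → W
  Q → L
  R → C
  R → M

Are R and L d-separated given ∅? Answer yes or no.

Yes — R ⊥ L | ∅.

Bayes-Ball from R | ∅ reaches {C,M,W}.
L ∉ reach(R|∅) ⇒ R ⊥ L | ∅.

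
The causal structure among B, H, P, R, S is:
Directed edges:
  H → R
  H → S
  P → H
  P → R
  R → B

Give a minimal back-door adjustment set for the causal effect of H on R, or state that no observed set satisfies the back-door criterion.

H→R: minimal back-door set {P}.

desc(H)\{H}={B,R,S}; candidates ⊆ {P}.
size 0: {}; under {} H still reaches {B,P,R} ∋ R.
{P}: H⊥R given {P} in G with H→· removed — back-door holds.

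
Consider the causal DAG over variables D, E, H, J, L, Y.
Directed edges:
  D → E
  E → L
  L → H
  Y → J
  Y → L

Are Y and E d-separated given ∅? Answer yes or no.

Yes — Y ⊥ E | ∅.

Bayes-Ball from Y | ∅ reaches {H,J,L}.
E ∉ reach(Y|∅) ⇒ Y ⊥ E | ∅.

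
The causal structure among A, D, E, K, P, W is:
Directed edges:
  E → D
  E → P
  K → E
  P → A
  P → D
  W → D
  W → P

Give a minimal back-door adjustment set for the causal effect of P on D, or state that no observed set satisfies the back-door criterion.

desc(P)\{P}={A,D}; candidates ⊆ {E,K,W}.
size 0: {}; under {} P still reaches {D,E,K,W} ∋ D.
size 1: {E}, {K}, {W}; under {E} P still reaches {D,W} ∋ D.
{E,W}: P⊥D given {E,W} in G with P→· removed — back-door holds.

P→D: minimal back-door set {E, W}.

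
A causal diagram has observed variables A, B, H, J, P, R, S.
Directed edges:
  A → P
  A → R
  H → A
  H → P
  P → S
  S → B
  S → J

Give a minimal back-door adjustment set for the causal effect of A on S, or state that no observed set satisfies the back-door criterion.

A→S: minimal back-door set {H}.

desc(A)\{A}={B,J,P,R,S}; candidates ⊆ {H}.
size 0: {}; under {} A still reaches {B,H,J,P,S} ∋ S.
{H}: A⊥S given {H} in G with A→· removed — back-door holds.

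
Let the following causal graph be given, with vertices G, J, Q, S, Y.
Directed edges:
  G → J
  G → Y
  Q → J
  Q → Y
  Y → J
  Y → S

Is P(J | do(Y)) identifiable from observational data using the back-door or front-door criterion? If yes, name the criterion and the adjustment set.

P(J|do(Y)): backdoor, adjust for {G, Q}.

desc(Y)\{Y}={J,S}; candidates ⊆ {G,Q}.
size 0: {}; under {} Y still reaches {G,J,Q} ∋ J.
size 1: {G}, {Q}; under {G} Y still reaches {J,Q} ∋ J.
{G,Q}: Y⊥J given {G,Q} in G with Y→· removed — back-door holds.
P(J|do(Y)) = Σ_{G,Q} P(J|Y,G,Q)·P(G,Q).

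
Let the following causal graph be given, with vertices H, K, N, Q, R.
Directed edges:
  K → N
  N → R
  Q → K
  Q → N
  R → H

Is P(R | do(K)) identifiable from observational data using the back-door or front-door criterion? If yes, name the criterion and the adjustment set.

P(R|do(K)): backdoor, adjust for {Q}.

desc(K)\{K}={H,N,R}; candidates ⊆ {Q}.
size 0: {}; under {} K still reaches {H,N,Q,R} ∋ R.
{Q}: K⊥R given {Q} in G with K→· removed — back-door holds.
P(R|do(K)) = Σ_{Q} P(R|K,Q)·P(Q).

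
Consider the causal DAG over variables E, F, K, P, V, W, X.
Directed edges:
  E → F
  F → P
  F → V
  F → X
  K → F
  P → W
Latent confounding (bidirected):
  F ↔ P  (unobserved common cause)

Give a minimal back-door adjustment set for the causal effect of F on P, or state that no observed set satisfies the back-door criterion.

desc(F)\{F}={P,V,W,X}; candidates ⊆ {E,K}.
F↔P: latent back-door arc(s) into F.
size 0: {}; under {} F still reaches {E,K,P,W} ∋ P.
size 1: {E}, {K}; under {E} F still reaches {K,P,W} ∋ P.
size 2: {E,K}; under {E,K} F still reaches {P,W} ∋ P.
F↔P cannot be blocked by any observed set — no back-door set.

F→P: no observed back-door set.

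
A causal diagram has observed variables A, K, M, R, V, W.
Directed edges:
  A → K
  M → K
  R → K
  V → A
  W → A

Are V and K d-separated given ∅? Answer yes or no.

No — V and K are d-connected given ∅.

Bayes-Ball from V | ∅ reaches {A,K}.
K ∈ reach(V|∅) ⇒ V ⊥̸ K | ∅.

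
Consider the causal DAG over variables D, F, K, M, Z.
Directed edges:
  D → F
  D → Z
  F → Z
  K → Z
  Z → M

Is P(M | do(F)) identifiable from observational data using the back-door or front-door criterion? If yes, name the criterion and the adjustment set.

desc(F)\{F}={M,Z}; candidates ⊆ {D,K}.
size 0: {}; under {} F still reaches {D,M,Z} ∋ M.
{D}: F⊥M given {D} in G with F→· removed — back-door holds.
P(M|do(F)) = Σ_{D} P(M|F,D)·P(D).

P(M|do(F)): backdoor, adjust for {D}.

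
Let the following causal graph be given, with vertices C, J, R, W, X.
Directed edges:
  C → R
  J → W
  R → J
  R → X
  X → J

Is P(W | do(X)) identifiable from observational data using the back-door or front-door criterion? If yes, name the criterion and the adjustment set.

P(W|do(X)): backdoor, adjust for {R}.

desc(X)\{X}={J,W}; candidates ⊆ {C,R}.
size 0: {}; under {} X still reaches {C,J,R,W} ∋ W.
{R}: X⊥W given {R} in G with X→· removed — back-door holds.
P(W|do(X)) = Σ_{R} P(W|X,R)·P(R).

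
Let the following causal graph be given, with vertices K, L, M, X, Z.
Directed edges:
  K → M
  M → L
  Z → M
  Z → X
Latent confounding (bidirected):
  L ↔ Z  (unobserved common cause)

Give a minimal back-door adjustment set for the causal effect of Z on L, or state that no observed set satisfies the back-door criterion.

desc(Z)\{Z}={L,M,X}; candidates ⊆ {K}.
Z↔L: latent back-door arc(s) into Z.
size 0: {}; under {} Z still reaches {L} ∋ L.
size 1: {K}; under {K} Z still reaches {L} ∋ L.
Z↔L cannot be blocked by any observed set — no back-door set.

Z→L: no observed back-door set.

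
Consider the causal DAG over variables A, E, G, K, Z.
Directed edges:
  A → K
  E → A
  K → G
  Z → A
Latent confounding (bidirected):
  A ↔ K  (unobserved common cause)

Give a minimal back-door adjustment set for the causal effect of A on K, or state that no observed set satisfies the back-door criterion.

A→K: no observed back-door set.

desc(A)\{A}={G,K}; candidates ⊆ {E,Z}.
A↔K: latent back-door arc(s) into A.
size 0: {}; under {} A still reaches {E,G,K,Z} ∋ K.
size 1: {E}, {Z}; under {E} A still reaches {G,K,Z} ∋ K.
size 2: {E,Z}; under {E,Z} A still reaches {G,K} ∋ K.
A↔K cannot be blocked by any observed set — no back-door set.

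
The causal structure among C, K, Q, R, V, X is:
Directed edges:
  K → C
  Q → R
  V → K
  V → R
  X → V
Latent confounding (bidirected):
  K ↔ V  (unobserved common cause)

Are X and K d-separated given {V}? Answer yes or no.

No — X and K are d-connected given {V}.

Bayes-Ball from X | {V} reaches {C,K}.
K ∈ reach(X|{V}) ⇒ X ⊥̸ K | {V}.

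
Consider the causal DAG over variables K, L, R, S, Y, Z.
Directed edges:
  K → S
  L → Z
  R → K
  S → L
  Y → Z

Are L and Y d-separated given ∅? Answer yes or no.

Yes — L ⊥ Y | ∅.

Bayes-Ball from L | ∅ reaches {K,R,S,Z}.
Y ∉ reach(L|∅) ⇒ L ⊥ Y | ∅.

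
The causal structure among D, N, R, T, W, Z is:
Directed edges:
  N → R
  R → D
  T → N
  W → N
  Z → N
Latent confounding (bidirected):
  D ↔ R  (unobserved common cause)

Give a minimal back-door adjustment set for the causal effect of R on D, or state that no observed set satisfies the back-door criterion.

desc(R)\{R}={D}; candidates ⊆ {N,T,W,Z}.
R↔D: latent back-door arc(s) into R.
size 0: {}; under {} R still reaches {D,N,T,W,Z} ∋ D.
size 1: {N}, {T}, {W} …(+1); under {N} R still reaches {D} ∋ D.
size 2: {N,T}, {N,W}, {N,Z} …(+3); under {N,T} R still reaches {D} ∋ D.
R↔D cannot be blocked by any observed set — no back-door set.

R→D: no observed back-door set.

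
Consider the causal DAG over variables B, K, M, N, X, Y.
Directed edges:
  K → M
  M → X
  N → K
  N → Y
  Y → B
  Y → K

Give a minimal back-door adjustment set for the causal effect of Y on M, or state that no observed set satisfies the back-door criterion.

desc(Y)\{Y}={B,K,M,X}; candidates ⊆ {N}.
size 0: {}; under {} Y still reaches {K,M,N,X} ∋ M.
{N}: Y⊥M given {N} in G with Y→· removed — back-door holds.

Y→M: minimal back-door set {N}.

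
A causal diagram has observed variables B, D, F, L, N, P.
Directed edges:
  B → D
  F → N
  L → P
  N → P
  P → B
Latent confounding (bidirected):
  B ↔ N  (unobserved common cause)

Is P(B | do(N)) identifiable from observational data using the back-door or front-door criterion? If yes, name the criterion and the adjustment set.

P(B|do(N)): frontdoor, adjust for {P}.

desc(N)\{N}={B,D,P}; candidates ⊆ {F,L}.
N↔B: latent back-door arc(s) into N.
size 0: {}; under {} N still reaches {B,D,F} ∋ B.
size 1: {F}, {L}; under {F} N still reaches {B,D} ∋ B.
size 2: {F,L}; under {F,L} N still reaches {B,D} ∋ B.
N↔B cannot be blocked by any observed set — no back-door set.
{P}: (i) intercepts every directed N→B path; (ii) no back-door N→{P}; (iii) {N} blocks every back-door {P}→B. Front-door holds.
P(B|do(N)) = Σ_{P} P(P|N) Σ_{N'} P(B|P,N')P(N').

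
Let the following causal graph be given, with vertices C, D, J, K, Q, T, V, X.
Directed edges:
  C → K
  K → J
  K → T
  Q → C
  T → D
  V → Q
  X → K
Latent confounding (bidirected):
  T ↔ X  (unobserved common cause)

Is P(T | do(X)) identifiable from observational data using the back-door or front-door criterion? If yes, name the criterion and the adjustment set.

P(T|do(X)): frontdoor, adjust for {K}.

desc(X)\{X}={D,J,K,T}; candidates ⊆ {C,Q,V}.
X↔T: latent back-door arc(s) into X.
size 0: {}; under {} X still reaches {D,T} ∋ T.
size 1: {C}, {Q}, {V}; under {C} X still reaches {D,T} ∋ T.
size 2: {C,Q}, {C,V}, {Q,V}; under {C,Q} X still reaches {D,T} ∋ T.
X↔T cannot be blocked by any observed set — no back-door set.
{K}: (i) intercepts every directed X→T path; (ii) no back-door X→{K}; (iii) {X} blocks every back-door {K}→T. Front-door holds.
P(T|do(X)) = Σ_{K} P(K|X) Σ_{X'} P(T|K,X')P(X').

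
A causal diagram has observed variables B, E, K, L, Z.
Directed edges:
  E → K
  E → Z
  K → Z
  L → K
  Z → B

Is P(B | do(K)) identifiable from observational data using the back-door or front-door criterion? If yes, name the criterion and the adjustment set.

desc(K)\{K}={B,Z}; candidates ⊆ {E,L}.
size 0: {}; under {} K still reaches {B,E,L,Z} ∋ B.
{E}: K⊥B given {E} in G with K→· removed — back-door holds.
P(B|do(K)) = Σ_{E} P(B|K,E)·P(E).

P(B|do(K)): backdoor, adjust for {E}.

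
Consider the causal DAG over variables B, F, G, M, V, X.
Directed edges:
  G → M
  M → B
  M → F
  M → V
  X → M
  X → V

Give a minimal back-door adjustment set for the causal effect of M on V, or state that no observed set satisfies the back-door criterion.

M→V: minimal back-door set {X}.

desc(M)\{M}={B,F,V}; candidates ⊆ {G,X}.
size 0: {}; under {} M still reaches {G,V,X} ∋ V.
{X}: M⊥V given {X} in G with M→· removed — back-door holds.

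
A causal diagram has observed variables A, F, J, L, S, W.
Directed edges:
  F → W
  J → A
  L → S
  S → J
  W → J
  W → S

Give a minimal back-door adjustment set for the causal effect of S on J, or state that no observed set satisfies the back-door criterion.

desc(S)\{S}={A,J}; candidates ⊆ {F,L,W}.
size 0: {}; under {} S still reaches {A,F,J,L,W} ∋ J.
{W}: S⊥J given {W} in G with S→· removed — back-door holds.

S→J: minimal back-door set {W}.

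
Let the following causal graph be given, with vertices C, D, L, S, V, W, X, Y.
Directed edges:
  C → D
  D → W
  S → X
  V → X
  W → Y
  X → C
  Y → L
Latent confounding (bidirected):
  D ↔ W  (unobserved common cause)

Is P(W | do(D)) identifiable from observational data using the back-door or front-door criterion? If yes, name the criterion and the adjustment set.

desc(D)\{D}={L,W,Y}; candidates ⊆ {C,S,V,X}.
D↔W: latent back-door arc(s) into D.
size 0: {}; under {} D still reaches {C,L,S,V,W,X,Y} ∋ W.
size 1: {C}, {S}, {V} …(+1); under {C} D still reaches {L,W,Y} ∋ W.
size 2: {C,S}, {C,V}, {C,X} …(+3); under {C,S} D still reaches {L,W,Y} ∋ W.
D↔W cannot be blocked by any observed set — no back-door set.
No mediator lies on a directed D→…→W path.
Neither criterion identifies P(W|do(D)) in this graph.

P(W|do(D)): not identifiable (no BD/FD set).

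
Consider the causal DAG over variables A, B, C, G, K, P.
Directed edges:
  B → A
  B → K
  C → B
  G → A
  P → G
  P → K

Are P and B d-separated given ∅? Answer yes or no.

Bayes-Ball from P | ∅ reaches {A,G,K}.
B ∉ reach(P|∅) ⇒ P ⊥ B | ∅.

Yes — P ⊥ B | ∅.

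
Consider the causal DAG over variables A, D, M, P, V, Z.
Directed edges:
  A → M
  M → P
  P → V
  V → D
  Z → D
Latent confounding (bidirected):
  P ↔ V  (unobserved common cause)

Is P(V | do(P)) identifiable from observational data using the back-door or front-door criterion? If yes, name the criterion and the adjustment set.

desc(P)\{P}={D,V}; candidates ⊆ {A,M,Z}.
P↔V: latent back-door arc(s) into P.
size 0: {}; under {} P still reaches {A,D,M,V} ∋ V.
size 1: {A}, {M}, {Z}; under {A} P still reaches {D,M,V} ∋ V.
size 2: {A,M}, {A,Z}, {M,Z}; under {A,M} P still reaches {D,V} ∋ V.
P↔V cannot be blocked by any observed set — no back-door set.
No mediator lies on a directed P→…→V path.
Neither criterion identifies P(V|do(P)) in this graph.

P(V|do(P)): not identifiable (no BD/FD set).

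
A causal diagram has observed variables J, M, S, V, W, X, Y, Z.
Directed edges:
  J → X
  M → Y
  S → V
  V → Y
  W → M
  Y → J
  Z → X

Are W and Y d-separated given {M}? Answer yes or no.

Yes — W ⊥ Y | {M}.

Bayes-Ball from W | {M} reaches ∅.
Y ∉ reach(W|{M}) ⇒ W ⊥ Y | {M}.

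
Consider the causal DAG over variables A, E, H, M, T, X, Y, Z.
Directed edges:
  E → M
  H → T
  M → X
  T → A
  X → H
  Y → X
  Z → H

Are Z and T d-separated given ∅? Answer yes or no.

Bayes-Ball from Z | ∅ reaches {A,H,T}.
T ∈ reach(Z|∅) ⇒ Z ⊥̸ T | ∅.

No — Z and T are d-connected given ∅.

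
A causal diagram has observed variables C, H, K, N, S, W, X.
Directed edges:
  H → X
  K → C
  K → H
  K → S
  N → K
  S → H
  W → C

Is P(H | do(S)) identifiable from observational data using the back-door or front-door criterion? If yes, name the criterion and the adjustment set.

desc(S)\{S}={H,X}; candidates ⊆ {C,K,N,W}.
size 0: {}; under {} S still reaches {C,H,K,N,X} ∋ H.
{K}: S⊥H given {K} in G with S→· removed — back-door holds.
P(H|do(S)) = Σ_{K} P(H|S,K)·P(K).

P(H|do(S)): backdoor, adjust for {K}.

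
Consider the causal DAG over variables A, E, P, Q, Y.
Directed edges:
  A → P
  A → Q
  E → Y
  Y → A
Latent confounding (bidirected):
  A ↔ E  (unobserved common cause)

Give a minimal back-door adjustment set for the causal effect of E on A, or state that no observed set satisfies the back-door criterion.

desc(E)\{E}={A,P,Q,Y}; candidates ⊆ {—}.
E↔A: latent back-door arc(s) into E.
size 0: {}; under {} E still reaches {A,P,Q} ∋ A.
E↔A cannot be blocked by any observed set — no back-door set.

E→A: no observed back-door set.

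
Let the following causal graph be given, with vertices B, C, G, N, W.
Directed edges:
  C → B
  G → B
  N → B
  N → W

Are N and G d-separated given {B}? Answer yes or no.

Bayes-Ball from N | {B} reaches {C,G,W}.
G ∈ reach(N|{B}) ⇒ N ⊥̸ G | {B}.

No — N and G are d-connected given {B}.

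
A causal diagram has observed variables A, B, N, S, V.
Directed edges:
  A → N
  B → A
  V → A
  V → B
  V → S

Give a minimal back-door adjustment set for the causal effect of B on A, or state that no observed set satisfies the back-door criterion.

B→A: minimal back-door set {V}.

desc(B)\{B}={A,N}; candidates ⊆ {S,V}.
size 0: {}; under {} B still reaches {A,N,S,V} ∋ A.
{V}: B⊥A given {V} in G with B→· removed — back-door holds.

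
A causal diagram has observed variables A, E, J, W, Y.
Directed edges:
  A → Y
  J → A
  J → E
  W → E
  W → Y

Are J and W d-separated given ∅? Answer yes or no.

Yes — J ⊥ W | ∅.

Bayes-Ball from J | ∅ reaches {A,E,Y}.
W ∉ reach(J|∅) ⇒ J ⊥ W | ∅.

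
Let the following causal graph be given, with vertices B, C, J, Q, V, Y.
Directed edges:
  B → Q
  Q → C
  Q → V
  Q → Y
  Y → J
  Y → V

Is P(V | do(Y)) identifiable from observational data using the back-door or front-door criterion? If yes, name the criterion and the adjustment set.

P(V|do(Y)): backdoor, adjust for {Q}.

desc(Y)\{Y}={J,V}; candidates ⊆ {B,C,Q}.
size 0: {}; under {} Y still reaches {B,C,Q,V} ∋ V.
{Q}: Y⊥V given {Q} in G with Y→· removed — back-door holds.
P(V|do(Y)) = Σ_{Q} P(V|Y,Q)·P(Q).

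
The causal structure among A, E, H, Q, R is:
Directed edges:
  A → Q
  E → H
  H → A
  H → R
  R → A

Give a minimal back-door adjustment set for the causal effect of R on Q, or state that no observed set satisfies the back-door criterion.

R→Q: minimal back-door set {H}.

desc(R)\{R}={A,Q}; candidates ⊆ {E,H}.
size 0: {}; under {} R still reaches {A,E,H,Q} ∋ Q.
{H}: R⊥Q given {H} in G with R→· removed — back-door holds.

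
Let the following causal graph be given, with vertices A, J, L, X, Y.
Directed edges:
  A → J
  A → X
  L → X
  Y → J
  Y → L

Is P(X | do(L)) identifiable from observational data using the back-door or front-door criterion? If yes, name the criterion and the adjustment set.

P(X|do(L)): backdoor, adjust for ∅.

desc(L)\{L}={X}; candidates ⊆ {A,J,Y}.
∅: L⊥X given ∅ in G with L→· removed — back-door holds.
P(X|do(L)) = P(X|L) — no adjustment needed.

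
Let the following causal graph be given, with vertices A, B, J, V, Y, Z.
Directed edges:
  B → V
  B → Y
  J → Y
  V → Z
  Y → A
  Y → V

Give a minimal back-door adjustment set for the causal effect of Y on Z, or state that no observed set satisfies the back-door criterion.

desc(Y)\{Y}={A,V,Z}; candidates ⊆ {B,J}.
size 0: {}; under {} Y still reaches {B,J,V,Z} ∋ Z.
{B}: Y⊥Z given {B} in G with Y→· removed — back-door holds.

Y→Z: minimal back-door set {B}.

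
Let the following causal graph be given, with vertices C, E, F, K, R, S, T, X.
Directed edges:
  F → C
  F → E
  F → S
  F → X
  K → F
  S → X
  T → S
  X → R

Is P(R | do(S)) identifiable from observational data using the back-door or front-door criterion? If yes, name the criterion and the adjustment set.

P(R|do(S)): backdoor, adjust for {F}.

desc(S)\{S}={R,X}; candidates ⊆ {C,E,F,K,T}.
size 0: {}; under {} S still reaches {C,E,F,K,R,T,X} ∋ R.
{F}: S⊥R given {F} in G with S→· removed — back-door holds.
P(R|do(S)) = Σ_{F} P(R|S,F)·P(F).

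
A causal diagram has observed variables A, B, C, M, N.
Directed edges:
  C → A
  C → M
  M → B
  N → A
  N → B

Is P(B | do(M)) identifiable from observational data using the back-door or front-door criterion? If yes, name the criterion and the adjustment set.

desc(M)\{M}={B}; candidates ⊆ {A,C,N}.
∅: M⊥B given ∅ in G with M→· removed — back-door holds.
P(B|do(M)) = P(B|M) — no adjustment needed.

P(B|do(M)): backdoor, adjust for ∅.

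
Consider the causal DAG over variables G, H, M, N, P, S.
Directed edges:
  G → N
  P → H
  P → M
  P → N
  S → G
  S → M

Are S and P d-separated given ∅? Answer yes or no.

Yes — S ⊥ P | ∅.

Bayes-Ball from S | ∅ reaches {G,M,N}.
P ∉ reach(S|∅) ⇒ S ⊥ P | ∅.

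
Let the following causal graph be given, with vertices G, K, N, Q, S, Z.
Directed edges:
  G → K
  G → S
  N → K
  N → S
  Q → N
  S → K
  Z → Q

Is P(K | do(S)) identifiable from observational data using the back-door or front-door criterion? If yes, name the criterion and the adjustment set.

P(K|do(S)): backdoor, adjust for {G, N}.

desc(S)\{S}={K}; candidates ⊆ {G,N,Q,Z}.
size 0: {}; under {} S still reaches {G,K,N,Q,Z} ∋ K.
size 1: {G}, {N}, {Q} …(+1); under {G} S still reaches {K,N,Q,Z} ∋ K.
{G,N}: S⊥K given {G,N} in G with S→· removed — back-door holds.
P(K|do(S)) = Σ_{G,N} P(K|S,G,N)·P(G,N).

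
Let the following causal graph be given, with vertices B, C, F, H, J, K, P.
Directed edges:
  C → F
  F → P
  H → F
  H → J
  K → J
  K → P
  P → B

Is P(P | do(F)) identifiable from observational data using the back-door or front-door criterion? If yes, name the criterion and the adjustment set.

P(P|do(F)): backdoor, adjust for ∅.

desc(F)\{F}={B,P}; candidates ⊆ {C,H,J,K}.
∅: F⊥P given ∅ in G with F→· removed — back-door holds.
P(P|do(F)) = P(P|F) — no adjustment needed.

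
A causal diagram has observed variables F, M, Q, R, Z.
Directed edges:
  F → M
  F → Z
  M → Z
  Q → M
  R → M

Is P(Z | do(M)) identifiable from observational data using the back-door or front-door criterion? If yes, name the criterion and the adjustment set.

P(Z|do(M)): backdoor, adjust for {F}.

desc(M)\{M}={Z}; candidates ⊆ {F,Q,R}.
size 0: {}; under {} M still reaches {F,Q,R,Z} ∋ Z.
{F}: M⊥Z given {F} in G with M→· removed — back-door holds.
P(Z|do(M)) = Σ_{F} P(Z|M,F)·P(F).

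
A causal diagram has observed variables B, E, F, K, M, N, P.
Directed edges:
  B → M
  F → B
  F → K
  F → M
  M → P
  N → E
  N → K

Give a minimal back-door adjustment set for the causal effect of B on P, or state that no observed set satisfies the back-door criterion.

desc(B)\{B}={M,P}; candidates ⊆ {E,F,K,N}.
size 0: {}; under {} B still reaches {F,K,M,P} ∋ P.
{F}: B⊥P given {F} in G with B→· removed — back-door holds.

B→P: minimal back-door set {F}.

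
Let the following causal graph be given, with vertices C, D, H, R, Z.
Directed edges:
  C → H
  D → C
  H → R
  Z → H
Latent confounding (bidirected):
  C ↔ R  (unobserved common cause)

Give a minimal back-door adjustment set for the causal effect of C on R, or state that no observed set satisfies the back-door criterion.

desc(C)\{C}={H,R}; candidates ⊆ {D,Z}.
C↔R: latent back-door arc(s) into C.
size 0: {}; under {} C still reaches {D,R} ∋ R.
size 1: {D}, {Z}; under {D} C still reaches {R} ∋ R.
size 2: {D,Z}; under {D,Z} C still reaches {R} ∋ R.
C↔R cannot be blocked by any observed set — no back-door set.

C→R: no observed back-door set.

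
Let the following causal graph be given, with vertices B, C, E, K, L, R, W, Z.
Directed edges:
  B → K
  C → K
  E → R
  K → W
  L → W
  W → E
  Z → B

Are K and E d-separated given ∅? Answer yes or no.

Bayes-Ball from K | ∅ reaches {B,C,E,R,W,Z}.
E ∈ reach(K|∅) ⇒ K ⊥̸ E | ∅.

No — K and E are d-connected given ∅.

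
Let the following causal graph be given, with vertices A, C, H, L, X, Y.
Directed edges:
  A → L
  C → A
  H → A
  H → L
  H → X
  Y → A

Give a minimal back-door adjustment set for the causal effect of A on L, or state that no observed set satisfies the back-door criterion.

A→L: minimal back-door set {H}.

desc(A)\{A}={L}; candidates ⊆ {C,H,X,Y}.
size 0: {}; under {} A still reaches {C,H,L,X,Y} ∋ L.
{H}: A⊥L given {H} in G with A→· removed — back-door holds.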